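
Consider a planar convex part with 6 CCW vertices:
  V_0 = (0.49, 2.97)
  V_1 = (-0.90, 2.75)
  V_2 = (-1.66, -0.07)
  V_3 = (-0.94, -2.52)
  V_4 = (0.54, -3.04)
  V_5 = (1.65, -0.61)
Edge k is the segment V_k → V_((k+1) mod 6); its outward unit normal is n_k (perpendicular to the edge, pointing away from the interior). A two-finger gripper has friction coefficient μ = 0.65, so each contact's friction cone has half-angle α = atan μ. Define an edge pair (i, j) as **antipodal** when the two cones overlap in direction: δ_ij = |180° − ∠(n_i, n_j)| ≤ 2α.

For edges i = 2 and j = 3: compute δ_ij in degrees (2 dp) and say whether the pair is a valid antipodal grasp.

α = atan 0.65 = 33.02°;  2α = 66.05°
edge 2: e_2 = (+0.72, -2.45);  n_2 = (-0.9594, -0.2820)
edge 3: e_3 = (+1.48, -0.52);  n_3 = (-0.3315, -0.9435)
∠(n_2, n_3) = 54.26°
δ = |180° − 54.26°| = 125.74°
125.74° > 2α = 66.05°  →  invalid

δ = 125.74°, invalid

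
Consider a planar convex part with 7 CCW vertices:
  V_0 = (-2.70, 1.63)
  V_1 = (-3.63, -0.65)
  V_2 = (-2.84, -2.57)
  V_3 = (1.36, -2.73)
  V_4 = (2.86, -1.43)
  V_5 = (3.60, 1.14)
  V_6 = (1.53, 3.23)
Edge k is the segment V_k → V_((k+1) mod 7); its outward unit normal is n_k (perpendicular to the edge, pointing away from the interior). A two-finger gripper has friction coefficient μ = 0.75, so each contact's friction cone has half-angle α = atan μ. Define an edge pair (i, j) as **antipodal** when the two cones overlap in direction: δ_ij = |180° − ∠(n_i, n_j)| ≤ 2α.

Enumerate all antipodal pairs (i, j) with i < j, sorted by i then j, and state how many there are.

count = 11; pairs: (0,2), (0,3), (0,4), (0,5), (1,3), (1,4), (1,5), (2,5), (2,6), (3,6), (4,6)

α = atan 0.75 = 36.87°;  2α = 73.74°
n_0 = (-0.9259, +0.3777)
n_1 = (-0.9248, -0.3805)
n_2 = (-0.0381, -0.9993)
n_3 = (+0.6549, -0.7557)
n_4 = (+0.9610, -0.2767)
n_5 = (+0.7105, +0.7037)
n_6 = (-0.3538, +0.9353)
  (0,1): δ = 135.44°  ·
  (0,2): δ = 69.99°  ✓
  (0,3): δ = 26.90°  ✓
  (0,4): δ = 6.13°  ✓
  (0,5): δ = 66.91°  ✓
  (0,6): δ = 132.91°  ·
  (1,2): δ = 114.55°  ·
  (1,3): δ = 71.45°  ✓
  (1,4): δ = 38.43°  ✓
  (1,5): δ = 22.36°  ✓
  (1,6): δ = 88.35°  ·
  (2,3): δ = 136.90°  ·
  (2,4): δ = 103.88°  ·
  (2,5): δ = 43.09°  ✓
  (2,6): δ = 22.90°  ✓
  (3,4): δ = 146.98°  ·
  (3,5): δ = 86.19°  ·
  (3,6): δ = 20.20°  ✓
  (4,5): δ = 119.21°  ·
  (4,6): δ = 53.22°  ✓
  (5,6): δ = 114.01°  ·
antipodal pairs: 11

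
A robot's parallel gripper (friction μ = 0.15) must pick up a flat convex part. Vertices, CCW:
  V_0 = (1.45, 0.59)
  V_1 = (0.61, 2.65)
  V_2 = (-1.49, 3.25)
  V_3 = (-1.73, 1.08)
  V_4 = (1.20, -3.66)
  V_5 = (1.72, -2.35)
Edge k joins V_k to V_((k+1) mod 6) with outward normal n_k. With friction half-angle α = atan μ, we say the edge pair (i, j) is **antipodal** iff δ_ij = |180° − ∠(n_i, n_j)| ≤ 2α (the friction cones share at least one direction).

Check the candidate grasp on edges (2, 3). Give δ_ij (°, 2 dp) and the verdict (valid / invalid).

α = atan 0.15 = 8.53°;  2α = 17.06°
edge 2: e_2 = (-0.24, -2.17);  n_2 = (-0.9939, +0.1099)
edge 3: e_3 = (+2.93, -4.74);  n_3 = (-0.8506, -0.5258)
∠(n_2, n_3) = 38.03°
δ = |180° − 38.03°| = 141.97°
141.97° > 2α = 17.06°  →  invalid

δ = 141.97°, invalid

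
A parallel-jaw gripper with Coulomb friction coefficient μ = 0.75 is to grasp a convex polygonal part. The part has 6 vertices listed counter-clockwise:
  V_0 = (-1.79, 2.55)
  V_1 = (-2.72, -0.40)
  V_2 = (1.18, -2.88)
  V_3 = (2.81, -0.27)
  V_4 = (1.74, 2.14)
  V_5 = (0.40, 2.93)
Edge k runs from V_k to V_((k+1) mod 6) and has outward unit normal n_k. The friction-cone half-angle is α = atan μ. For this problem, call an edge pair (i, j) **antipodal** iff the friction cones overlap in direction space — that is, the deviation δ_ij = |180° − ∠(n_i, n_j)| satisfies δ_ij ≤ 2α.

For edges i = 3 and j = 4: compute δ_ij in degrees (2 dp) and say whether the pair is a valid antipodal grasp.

δ = 144.46°, invalid

α = atan 0.75 = 36.87°;  2α = 73.74°
edge 3: e_3 = (-1.07, +2.41);  n_3 = (+0.9140, +0.4058)
edge 4: e_4 = (-1.34, +0.79);  n_4 = (+0.5079, +0.8614)
∠(n_3, n_4) = 35.54°
δ = |180° − 35.54°| = 144.46°
144.46° > 2α = 73.74°  →  invalid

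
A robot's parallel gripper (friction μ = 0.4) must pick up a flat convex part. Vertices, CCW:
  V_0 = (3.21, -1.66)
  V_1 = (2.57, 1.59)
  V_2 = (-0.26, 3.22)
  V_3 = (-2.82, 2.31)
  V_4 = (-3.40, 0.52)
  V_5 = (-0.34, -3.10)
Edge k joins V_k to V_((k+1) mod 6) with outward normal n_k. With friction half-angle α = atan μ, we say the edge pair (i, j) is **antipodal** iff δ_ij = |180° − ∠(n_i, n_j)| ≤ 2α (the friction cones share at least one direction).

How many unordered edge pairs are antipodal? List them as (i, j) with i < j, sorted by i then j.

α = atan 0.4 = 21.80°;  2α = 43.60°
n_0 = (+0.9812, +0.1932)
n_1 = (+0.4991, +0.8665)
n_2 = (-0.3349, +0.9422)
n_3 = (-0.9513, +0.3082)
n_4 = (-0.7637, -0.6456)
n_5 = (+0.3759, -0.9267)
  (0,1): δ = 131.08°  ·
  (0,2): δ = 81.57°  ·
  (0,3): δ = 29.09°  ✓
  (0,4): δ = 29.07°  ✓
  (0,5): δ = 100.94°  ·
  (1,2): δ = 130.49°  ·
  (1,3): δ = 78.01°  ·
  (1,4): δ = 19.85°  ✓
  (1,5): δ = 52.02°  ·
  (2,3): δ = 127.52°  ·
  (2,4): δ = 69.36°  ·
  (2,5): δ = 2.51°  ✓
  (3,4): δ = 121.84°  ·
  (3,5): δ = 49.97°  ·
  (4,5): δ = 108.13°  ·
antipodal pairs: 4

count = 4; pairs: (0,3), (0,4), (1,4), (2,5)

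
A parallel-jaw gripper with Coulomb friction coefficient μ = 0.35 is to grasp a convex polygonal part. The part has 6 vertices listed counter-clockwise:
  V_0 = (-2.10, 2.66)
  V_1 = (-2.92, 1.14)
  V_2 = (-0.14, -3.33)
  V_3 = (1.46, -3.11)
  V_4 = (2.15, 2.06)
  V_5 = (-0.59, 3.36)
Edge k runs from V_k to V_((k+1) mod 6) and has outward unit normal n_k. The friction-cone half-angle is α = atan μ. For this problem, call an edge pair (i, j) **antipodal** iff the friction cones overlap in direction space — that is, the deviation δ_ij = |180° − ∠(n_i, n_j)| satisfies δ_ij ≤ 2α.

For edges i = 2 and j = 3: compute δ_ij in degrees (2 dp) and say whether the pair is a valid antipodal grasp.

α = atan 0.35 = 19.29°;  2α = 38.58°
edge 2: e_2 = (+1.60, +0.22);  n_2 = (+0.1362, -0.9907)
edge 3: e_3 = (+0.69, +5.17);  n_3 = (+0.9912, -0.1323)
∠(n_2, n_3) = 74.57°
δ = |180° − 74.57°| = 105.43°
105.43° > 2α = 38.58°  →  invalid

δ = 105.43°, invalid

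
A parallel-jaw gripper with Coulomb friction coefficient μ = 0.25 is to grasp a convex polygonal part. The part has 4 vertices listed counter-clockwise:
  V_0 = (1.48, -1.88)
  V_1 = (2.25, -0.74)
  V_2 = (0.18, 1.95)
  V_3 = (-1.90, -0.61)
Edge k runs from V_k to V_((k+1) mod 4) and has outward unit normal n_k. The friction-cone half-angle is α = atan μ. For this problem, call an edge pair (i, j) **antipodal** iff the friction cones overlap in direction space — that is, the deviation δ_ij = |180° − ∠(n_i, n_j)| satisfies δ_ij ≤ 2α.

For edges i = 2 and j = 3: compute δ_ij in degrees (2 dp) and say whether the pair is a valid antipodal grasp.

α = atan 0.25 = 14.04°;  2α = 28.07°
edge 2: e_2 = (-2.08, -2.56);  n_2 = (-0.7761, +0.6306)
edge 3: e_3 = (+3.38, -1.27);  n_3 = (-0.3517, -0.9361)
∠(n_2, n_3) = 108.50°
δ = |180° − 108.50°| = 71.50°
71.50° > 2α = 28.07°  →  invalid

δ = 71.50°, invalid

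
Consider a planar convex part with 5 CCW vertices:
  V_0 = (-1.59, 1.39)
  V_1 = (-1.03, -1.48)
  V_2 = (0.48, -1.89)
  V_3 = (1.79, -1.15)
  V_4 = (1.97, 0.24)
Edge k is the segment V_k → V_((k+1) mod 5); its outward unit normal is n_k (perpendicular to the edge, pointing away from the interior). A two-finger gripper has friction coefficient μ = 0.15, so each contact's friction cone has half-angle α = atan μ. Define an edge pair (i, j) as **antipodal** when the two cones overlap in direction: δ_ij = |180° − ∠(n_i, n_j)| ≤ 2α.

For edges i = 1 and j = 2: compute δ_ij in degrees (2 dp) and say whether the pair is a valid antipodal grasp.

α = atan 0.15 = 8.53°;  2α = 17.06°
edge 1: e_1 = (+1.51, -0.41);  n_1 = (-0.2620, -0.9651)
edge 2: e_2 = (+1.31, +0.74);  n_2 = (+0.4918, -0.8707)
∠(n_1, n_2) = 44.65°
δ = |180° − 44.65°| = 135.35°
135.35° > 2α = 17.06°  →  invalid

δ = 135.35°, invalid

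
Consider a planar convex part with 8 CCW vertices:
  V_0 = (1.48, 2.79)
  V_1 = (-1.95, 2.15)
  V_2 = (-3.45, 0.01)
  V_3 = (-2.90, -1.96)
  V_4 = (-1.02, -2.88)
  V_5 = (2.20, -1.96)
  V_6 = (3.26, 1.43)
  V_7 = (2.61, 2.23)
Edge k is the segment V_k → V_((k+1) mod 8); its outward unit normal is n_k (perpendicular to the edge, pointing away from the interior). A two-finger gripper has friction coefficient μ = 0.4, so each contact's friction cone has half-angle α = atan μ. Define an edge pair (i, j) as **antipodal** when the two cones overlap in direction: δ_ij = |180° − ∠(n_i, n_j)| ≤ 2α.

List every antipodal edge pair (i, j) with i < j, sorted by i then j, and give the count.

count = 9; pairs: (0,3), (0,4), (1,4), (1,5), (2,5), (2,6), (3,6), (3,7), (4,7)

α = atan 0.4 = 21.80°;  2α = 43.60°
n_0 = (-0.1834, +0.9830)
n_1 = (-0.8189, +0.5740)
n_2 = (-0.9632, -0.2689)
n_3 = (-0.4396, -0.8982)
n_4 = (+0.2747, -0.9615)
n_5 = (+0.9544, -0.2984)
n_6 = (+0.7761, +0.6306)
n_7 = (+0.4440, +0.8960)
  (0,1): δ = 135.60°  ·
  (0,2): δ = 84.97°  ·
  (0,3): δ = 36.64°  ✓
  (0,4): δ = 5.38°  ✓
  (0,5): δ = 62.07°  ·
  (0,6): δ = 118.52°  ·
  (0,7): δ = 143.07°  ·
  (1,2): δ = 129.37°  ·
  (1,3): δ = 81.05°  ·
  (1,4): δ = 39.03°  ✓
  (1,5): δ = 17.66°  ✓
  (1,6): δ = 74.12°  ·
  (1,7): δ = 98.67°  ·
  (2,3): δ = 131.67°  ·
  (2,4): δ = 89.65°  ·
  (2,5): δ = 32.96°  ✓
  (2,6): δ = 23.49°  ✓
  (2,7): δ = 48.04°  ·
  (3,4): δ = 137.98°  ·
  (3,5): δ = 81.29°  ·
  (3,6): δ = 24.83°  ✓
  (3,7): δ = 0.29°  ✓
  (4,5): δ = 123.31°  ·
  (4,6): δ = 66.85°  ·
  (4,7): δ = 42.31°  ✓
  (5,6): δ = 123.54°  ·
  (5,7): δ = 99.00°  ·
  (6,7): δ = 155.46°  ·
antipodal pairs: 9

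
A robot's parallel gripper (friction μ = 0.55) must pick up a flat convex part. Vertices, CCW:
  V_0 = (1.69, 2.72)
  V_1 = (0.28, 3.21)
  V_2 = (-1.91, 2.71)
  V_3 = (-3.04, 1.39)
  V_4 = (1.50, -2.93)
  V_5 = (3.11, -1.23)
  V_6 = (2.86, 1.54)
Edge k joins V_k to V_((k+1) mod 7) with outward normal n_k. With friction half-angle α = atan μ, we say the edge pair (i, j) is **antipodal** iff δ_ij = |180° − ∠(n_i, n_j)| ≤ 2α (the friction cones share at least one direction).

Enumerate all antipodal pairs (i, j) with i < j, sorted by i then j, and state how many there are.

α = atan 0.55 = 28.81°;  2α = 57.62°
n_0 = (+0.3283, +0.9446)
n_1 = (-0.2226, +0.9749)
n_2 = (-0.7597, +0.6503)
n_3 = (-0.6893, -0.7244)
n_4 = (+0.7261, -0.6876)
n_5 = (+0.9960, +0.0899)
n_6 = (+0.7101, +0.7041)
  (0,1): δ = 147.98°  ·
  (0,2): δ = 111.40°  ·
  (0,3): δ = 24.41°  ✓
  (0,4): δ = 65.72°  ·
  (0,5): δ = 114.32°  ·
  (0,6): δ = 153.92°  ·
  (1,2): δ = 143.43°  ·
  (1,3): δ = 56.44°  ✓
  (1,4): δ = 33.70°  ✓
  (1,5): δ = 82.30°  ·
  (1,6): δ = 121.90°  ·
  (2,3): δ = 93.01°  ·
  (2,4): δ = 2.88°  ✓
  (2,5): δ = 45.72°  ✓
  (2,6): δ = 85.32°  ·
  (3,4): δ = 89.86°  ·
  (3,5): δ = 41.27°  ✓
  (3,6): δ = 1.67°  ✓
  (4,5): δ = 131.40°  ·
  (4,6): δ = 91.80°  ·
  (5,6): δ = 140.40°  ·
antipodal pairs: 7

count = 7; pairs: (0,3), (1,3), (1,4), (2,4), (2,5), (3,5), (3,6)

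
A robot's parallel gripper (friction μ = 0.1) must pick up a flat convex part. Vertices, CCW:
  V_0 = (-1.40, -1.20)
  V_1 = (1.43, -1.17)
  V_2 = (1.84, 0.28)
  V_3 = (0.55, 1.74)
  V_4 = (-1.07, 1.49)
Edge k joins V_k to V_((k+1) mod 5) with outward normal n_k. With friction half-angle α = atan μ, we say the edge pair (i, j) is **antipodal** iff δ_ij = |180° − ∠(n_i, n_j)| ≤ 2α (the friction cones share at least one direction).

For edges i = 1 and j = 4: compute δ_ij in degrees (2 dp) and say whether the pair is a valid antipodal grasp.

α = atan 0.1 = 5.71°;  2α = 11.42°
edge 1: e_1 = (+0.41, +1.45);  n_1 = (+0.9623, -0.2721)
edge 4: e_4 = (-0.33, -2.69);  n_4 = (-0.9926, +0.1218)
∠(n_1, n_4) = 171.21°
δ = |180° − 171.21°| = 8.79°
8.79° ≤ 2α = 11.42°  →  valid

δ = 8.79°, valid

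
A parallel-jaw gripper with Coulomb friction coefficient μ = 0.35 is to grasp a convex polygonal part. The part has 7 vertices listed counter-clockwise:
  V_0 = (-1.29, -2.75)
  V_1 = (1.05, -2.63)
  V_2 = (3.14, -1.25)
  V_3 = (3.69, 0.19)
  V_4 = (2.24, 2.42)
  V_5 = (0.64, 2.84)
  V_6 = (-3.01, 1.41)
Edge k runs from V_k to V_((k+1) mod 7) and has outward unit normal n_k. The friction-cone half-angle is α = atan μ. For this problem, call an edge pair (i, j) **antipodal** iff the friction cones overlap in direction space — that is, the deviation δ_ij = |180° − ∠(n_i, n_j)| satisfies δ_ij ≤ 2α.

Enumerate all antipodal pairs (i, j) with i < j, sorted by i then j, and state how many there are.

count = 4; pairs: (0,4), (0,5), (1,5), (3,6)

α = atan 0.35 = 19.29°;  2α = 38.58°
n_0 = (+0.0512, -0.9987)
n_1 = (+0.5510, -0.8345)
n_2 = (+0.9342, -0.3568)
n_3 = (+0.8384, +0.5451)
n_4 = (+0.2539, +0.9672)
n_5 = (-0.3648, +0.9311)
n_6 = (-0.9241, -0.3821)
  (0,1): δ = 149.50°  ·
  (0,2): δ = 113.84°  ·
  (0,3): δ = 59.90°  ·
  (0,4): δ = 17.64°  ✓
  (0,5): δ = 18.46°  ✓
  (0,6): δ = 109.53°  ·
  (1,2): δ = 144.34°  ·
  (1,3): δ = 90.40°  ·
  (1,4): δ = 48.14°  ·
  (1,5): δ = 12.04°  ✓
  (1,6): δ = 79.03°  ·
  (2,3): δ = 126.06°  ·
  (2,4): δ = 83.80°  ·
  (2,5): δ = 47.70°  ·
  (2,6): δ = 43.37°  ·
  (3,4): δ = 137.74°  ·
  (3,5): δ = 101.64°  ·
  (3,6): δ = 10.57°  ✓
  (4,5): δ = 143.90°  ·
  (4,6): δ = 52.83°  ·
  (5,6): δ = 88.93°  ·
antipodal pairs: 4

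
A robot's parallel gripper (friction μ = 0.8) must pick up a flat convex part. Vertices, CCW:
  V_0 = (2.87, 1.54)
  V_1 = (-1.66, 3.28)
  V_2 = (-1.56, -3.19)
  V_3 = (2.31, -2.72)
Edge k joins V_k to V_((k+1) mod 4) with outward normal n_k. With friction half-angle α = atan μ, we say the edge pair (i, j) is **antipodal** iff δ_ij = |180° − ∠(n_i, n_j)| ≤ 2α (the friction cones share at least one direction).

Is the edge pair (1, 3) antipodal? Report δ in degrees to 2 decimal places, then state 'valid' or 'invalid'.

δ = 8.37°, valid

α = atan 0.8 = 38.66°;  2α = 77.32°
edge 1: e_1 = (+0.10, -6.47);  n_1 = (-0.9999, -0.0155)
edge 3: e_3 = (+0.56, +4.26);  n_3 = (+0.9915, -0.1303)
∠(n_1, n_3) = 171.63°
δ = |180° − 171.63°| = 8.37°
8.37° ≤ 2α = 77.32°  →  valid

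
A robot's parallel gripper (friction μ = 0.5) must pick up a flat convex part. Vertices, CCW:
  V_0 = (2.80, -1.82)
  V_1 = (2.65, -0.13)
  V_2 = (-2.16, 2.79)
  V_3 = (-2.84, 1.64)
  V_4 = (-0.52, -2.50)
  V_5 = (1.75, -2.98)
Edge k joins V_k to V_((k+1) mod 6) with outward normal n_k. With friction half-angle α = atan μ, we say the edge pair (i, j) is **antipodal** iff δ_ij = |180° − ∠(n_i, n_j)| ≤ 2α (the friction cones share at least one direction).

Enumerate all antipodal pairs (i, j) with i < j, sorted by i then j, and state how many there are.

α = atan 0.5 = 26.57°;  2α = 53.13°
n_0 = (+0.9961, +0.0884)
n_1 = (+0.5189, +0.8548)
n_2 = (-0.8608, +0.5090)
n_3 = (-0.8724, -0.4889)
n_4 = (-0.2069, -0.9784)
n_5 = (+0.7414, -0.6711)
  (0,1): δ = 126.33°  ·
  (0,2): δ = 35.67°  ✓
  (0,3): δ = 24.19°  ✓
  (0,4): δ = 72.99°  ·
  (0,5): δ = 132.78°  ·
  (1,2): δ = 89.34°  ·
  (1,3): δ = 29.47°  ✓
  (1,4): δ = 19.32°  ✓
  (1,5): δ = 79.11°  ·
  (2,3): δ = 120.14°  ·
  (2,4): δ = 71.34°  ·
  (2,5): δ = 11.55°  ✓
  (3,4): δ = 131.21°  ·
  (3,5): δ = 71.42°  ·
  (4,5): δ = 120.21°  ·
antipodal pairs: 5

count = 5; pairs: (0,2), (0,3), (1,3), (1,4), (2,5)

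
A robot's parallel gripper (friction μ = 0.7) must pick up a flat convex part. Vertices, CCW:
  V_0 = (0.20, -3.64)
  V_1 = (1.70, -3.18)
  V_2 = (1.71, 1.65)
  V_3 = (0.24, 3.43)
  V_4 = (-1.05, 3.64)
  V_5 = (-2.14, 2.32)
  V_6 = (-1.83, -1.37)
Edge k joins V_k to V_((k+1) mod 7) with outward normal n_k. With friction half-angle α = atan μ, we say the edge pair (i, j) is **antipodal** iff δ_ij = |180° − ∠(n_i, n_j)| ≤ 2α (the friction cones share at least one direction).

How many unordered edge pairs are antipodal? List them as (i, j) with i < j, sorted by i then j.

α = atan 0.7 = 34.99°;  2α = 69.98°
n_0 = (+0.2932, -0.9561)
n_1 = (+1.0000, -0.0021)
n_2 = (+0.7711, +0.6368)
n_3 = (+0.1607, +0.9870)
n_4 = (-0.7711, +0.6367)
n_5 = (-0.9965, -0.0837)
n_6 = (-0.7454, -0.6666)
  (0,1): δ = 107.17°  ·
  (0,2): δ = 67.50°  ✓
  (0,3): δ = 26.30°  ✓
  (0,4): δ = 33.40°  ✓
  (0,5): δ = 77.75°  ·
  (0,6): δ = 114.76°  ·
  (1,2): δ = 140.33°  ·
  (1,3): δ = 99.13°  ·
  (1,4): δ = 39.43°  ✓
  (1,5): δ = 4.92°  ✓
  (1,6): δ = 41.92°  ✓
  (2,3): δ = 138.80°  ·
  (2,4): δ = 79.10°  ·
  (2,5): δ = 34.75°  ✓
  (2,6): δ = 2.25°  ✓
  (3,4): δ = 120.30°  ·
  (3,5): δ = 75.95°  ·
  (3,6): δ = 38.95°  ✓
  (4,5): δ = 135.65°  ·
  (4,6): δ = 98.65°  ·
  (5,6): δ = 143.00°  ·
antipodal pairs: 9

count = 9; pairs: (0,2), (0,3), (0,4), (1,4), (1,5), (1,6), (2,5), (2,6), (3,6)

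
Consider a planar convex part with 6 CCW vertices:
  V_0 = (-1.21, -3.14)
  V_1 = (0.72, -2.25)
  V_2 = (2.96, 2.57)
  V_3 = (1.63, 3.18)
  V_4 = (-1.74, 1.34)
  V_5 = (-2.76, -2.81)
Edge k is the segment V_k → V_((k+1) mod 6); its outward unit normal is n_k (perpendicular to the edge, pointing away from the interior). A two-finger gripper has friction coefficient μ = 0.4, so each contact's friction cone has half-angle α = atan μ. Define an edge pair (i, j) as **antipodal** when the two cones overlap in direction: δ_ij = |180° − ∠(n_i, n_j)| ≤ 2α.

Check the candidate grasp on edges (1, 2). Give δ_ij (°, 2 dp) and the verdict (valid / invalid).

δ = 89.71°, invalid

α = atan 0.4 = 21.80°;  2α = 43.60°
edge 1: e_1 = (+2.24, +4.82);  n_1 = (+0.9069, -0.4214)
edge 2: e_2 = (-1.33, +0.61);  n_2 = (+0.4169, +0.9090)
∠(n_1, n_2) = 90.29°
δ = |180° − 90.29°| = 89.71°
89.71° > 2α = 43.60°  →  invalid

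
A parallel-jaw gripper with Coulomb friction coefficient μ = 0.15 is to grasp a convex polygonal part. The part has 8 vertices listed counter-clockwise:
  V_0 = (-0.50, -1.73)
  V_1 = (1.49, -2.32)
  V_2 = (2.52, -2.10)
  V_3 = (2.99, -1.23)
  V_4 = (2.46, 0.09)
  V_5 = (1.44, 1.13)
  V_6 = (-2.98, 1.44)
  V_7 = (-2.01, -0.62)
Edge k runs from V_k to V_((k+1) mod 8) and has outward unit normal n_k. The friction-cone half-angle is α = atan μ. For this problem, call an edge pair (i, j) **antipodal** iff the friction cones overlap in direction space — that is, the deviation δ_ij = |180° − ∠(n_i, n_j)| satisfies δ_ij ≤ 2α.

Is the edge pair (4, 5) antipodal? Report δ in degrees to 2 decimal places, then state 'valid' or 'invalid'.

δ = 138.46°, invalid

α = atan 0.15 = 8.53°;  2α = 17.06°
edge 4: e_4 = (-1.02, +1.04);  n_4 = (+0.7139, +0.7002)
edge 5: e_5 = (-4.42, +0.31);  n_5 = (+0.0700, +0.9975)
∠(n_4, n_5) = 41.54°
δ = |180° − 41.54°| = 138.46°
138.46° > 2α = 17.06°  →  invalid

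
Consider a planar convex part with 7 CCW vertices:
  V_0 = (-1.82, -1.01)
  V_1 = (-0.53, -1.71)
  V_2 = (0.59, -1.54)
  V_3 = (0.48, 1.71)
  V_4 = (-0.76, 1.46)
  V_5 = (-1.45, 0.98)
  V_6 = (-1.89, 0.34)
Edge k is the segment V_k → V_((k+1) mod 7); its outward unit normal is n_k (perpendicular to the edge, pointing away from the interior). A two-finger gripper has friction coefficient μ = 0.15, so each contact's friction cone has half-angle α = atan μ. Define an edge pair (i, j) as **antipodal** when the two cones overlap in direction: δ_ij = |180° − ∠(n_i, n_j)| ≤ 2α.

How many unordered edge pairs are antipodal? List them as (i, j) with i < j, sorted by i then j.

α = atan 0.15 = 8.53°;  2α = 17.06°
n_0 = (-0.4769, -0.8789)
n_1 = (+0.1501, -0.9887)
n_2 = (+0.9994, +0.0338)
n_3 = (-0.1976, +0.9803)
n_4 = (-0.5711, +0.8209)
n_5 = (-0.8240, +0.5665)
n_6 = (-0.9987, -0.0518)
  (0,1): δ = 142.88°  ·
  (0,2): δ = 59.58°  ·
  (0,3): δ = 39.88°  ·
  (0,4): δ = 63.31°  ·
  (0,5): δ = 83.98°  ·
  (0,6): δ = 121.45°  ·
  (1,2): δ = 96.69°  ·
  (1,3): δ = 2.77°  ✓
  (1,4): δ = 26.19°  ·
  (1,5): δ = 46.86°  ·
  (1,6): δ = 84.34°  ·
  (2,3): δ = 80.54°  ·
  (2,4): δ = 57.11°  ·
  (2,5): δ = 36.45°  ·
  (2,6): δ = 1.03°  ✓
  (3,4): δ = 156.57°  ·
  (3,5): δ = 135.91°  ·
  (3,6): δ = 98.43°  ·
  (4,5): δ = 159.33°  ·
  (4,6): δ = 121.86°  ·
  (5,6): δ = 142.52°  ·
antipodal pairs: 2

count = 2; pairs: (1,3), (2,6)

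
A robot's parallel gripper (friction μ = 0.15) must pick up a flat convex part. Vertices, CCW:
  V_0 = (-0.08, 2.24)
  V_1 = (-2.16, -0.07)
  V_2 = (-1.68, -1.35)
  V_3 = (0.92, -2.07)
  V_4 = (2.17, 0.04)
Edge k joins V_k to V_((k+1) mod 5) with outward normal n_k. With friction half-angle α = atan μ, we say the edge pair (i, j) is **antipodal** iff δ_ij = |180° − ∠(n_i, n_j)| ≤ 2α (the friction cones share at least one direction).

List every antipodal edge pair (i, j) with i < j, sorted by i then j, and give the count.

α = atan 0.15 = 8.53°;  2α = 17.06°
n_0 = (-0.7431, +0.6691)
n_1 = (-0.9363, -0.3511)
n_2 = (-0.2669, -0.9637)
n_3 = (+0.8604, -0.5097)
n_4 = (+0.6991, +0.7150)
  (0,1): δ = 117.44°  ·
  (0,2): δ = 63.48°  ·
  (0,3): δ = 11.36°  ✓
  (0,4): δ = 87.64°  ·
  (1,2): δ = 126.03°  ·
  (1,3): δ = 51.20°  ·
  (1,4): δ = 25.09°  ·
  (2,3): δ = 105.16°  ·
  (2,4): δ = 28.88°  ·
  (3,4): δ = 103.71°  ·
antipodal pairs: 1

count = 1; pairs: (0,3)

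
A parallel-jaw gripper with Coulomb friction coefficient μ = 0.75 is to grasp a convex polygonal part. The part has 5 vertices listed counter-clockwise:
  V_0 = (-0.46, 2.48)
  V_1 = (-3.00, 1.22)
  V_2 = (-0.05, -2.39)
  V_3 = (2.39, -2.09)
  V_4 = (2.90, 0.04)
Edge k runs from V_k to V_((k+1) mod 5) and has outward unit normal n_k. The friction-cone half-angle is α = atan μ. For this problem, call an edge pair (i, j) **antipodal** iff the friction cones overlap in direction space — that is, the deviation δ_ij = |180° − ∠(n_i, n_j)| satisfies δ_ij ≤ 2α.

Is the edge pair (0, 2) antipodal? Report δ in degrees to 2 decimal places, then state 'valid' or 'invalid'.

δ = 19.37°, valid

α = atan 0.75 = 36.87°;  2α = 73.74°
edge 0: e_0 = (-2.54, -1.26);  n_0 = (-0.4444, +0.8958)
edge 2: e_2 = (+2.44, +0.30);  n_2 = (+0.1220, -0.9925)
∠(n_0, n_2) = 160.63°
δ = |180° − 160.63°| = 19.37°
19.37° ≤ 2α = 73.74°  →  valid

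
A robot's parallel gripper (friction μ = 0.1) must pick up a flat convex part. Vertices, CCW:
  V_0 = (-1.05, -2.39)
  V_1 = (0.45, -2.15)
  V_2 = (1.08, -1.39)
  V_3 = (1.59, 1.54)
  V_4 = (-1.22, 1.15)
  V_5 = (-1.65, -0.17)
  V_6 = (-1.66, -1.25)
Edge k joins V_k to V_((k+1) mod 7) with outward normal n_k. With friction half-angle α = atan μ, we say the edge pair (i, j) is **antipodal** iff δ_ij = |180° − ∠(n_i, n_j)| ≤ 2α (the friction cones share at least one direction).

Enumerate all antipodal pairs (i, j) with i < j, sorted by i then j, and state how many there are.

α = atan 0.1 = 5.71°;  2α = 11.42°
n_0 = (+0.1580, -0.9874)
n_1 = (+0.7699, -0.6382)
n_2 = (+0.9852, -0.1715)
n_3 = (-0.1375, +0.9905)
n_4 = (-0.9508, +0.3097)
n_5 = (-1.0000, +0.0093)
n_6 = (-0.8817, -0.4718)
  (0,1): δ = 138.75°  ·
  (0,2): δ = 108.96°  ·
  (0,3): δ = 1.19°  ✓
  (0,4): δ = 62.87°  ·
  (0,5): δ = 80.38°  ·
  (0,6): δ = 109.06°  ·
  (1,2): δ = 150.22°  ·
  (1,3): δ = 42.44°  ·
  (1,4): δ = 21.61°  ·
  (1,5): δ = 39.13°  ·
  (1,6): δ = 67.81°  ·
  (2,3): δ = 72.22°  ·
  (2,4): δ = 8.17°  ✓
  (2,5): δ = 9.34°  ✓
  (2,6): δ = 38.02°  ·
  (3,4): δ = 115.95°  ·
  (3,5): δ = 98.43°  ·
  (3,6): δ = 69.75°  ·
  (4,5): δ = 162.49°  ·
  (4,6): δ = 133.81°  ·
  (5,6): δ = 151.32°  ·
antipodal pairs: 3

count = 3; pairs: (0,3), (2,4), (2,5)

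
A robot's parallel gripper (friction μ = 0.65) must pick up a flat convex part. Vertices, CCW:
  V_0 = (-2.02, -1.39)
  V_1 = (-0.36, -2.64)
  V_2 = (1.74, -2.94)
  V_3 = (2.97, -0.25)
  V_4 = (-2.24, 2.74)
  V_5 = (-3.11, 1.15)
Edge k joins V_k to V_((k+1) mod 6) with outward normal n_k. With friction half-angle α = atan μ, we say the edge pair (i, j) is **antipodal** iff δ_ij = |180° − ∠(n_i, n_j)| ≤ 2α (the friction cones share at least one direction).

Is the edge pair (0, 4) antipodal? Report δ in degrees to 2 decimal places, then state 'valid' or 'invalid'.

δ = 98.29°, invalid

α = atan 0.65 = 33.02°;  2α = 66.05°
edge 0: e_0 = (+1.66, -1.25);  n_0 = (-0.6015, -0.7988)
edge 4: e_4 = (-0.87, -1.59);  n_4 = (-0.8773, +0.4800)
∠(n_0, n_4) = 81.71°
δ = |180° − 81.71°| = 98.29°
98.29° > 2α = 66.05°  →  invalid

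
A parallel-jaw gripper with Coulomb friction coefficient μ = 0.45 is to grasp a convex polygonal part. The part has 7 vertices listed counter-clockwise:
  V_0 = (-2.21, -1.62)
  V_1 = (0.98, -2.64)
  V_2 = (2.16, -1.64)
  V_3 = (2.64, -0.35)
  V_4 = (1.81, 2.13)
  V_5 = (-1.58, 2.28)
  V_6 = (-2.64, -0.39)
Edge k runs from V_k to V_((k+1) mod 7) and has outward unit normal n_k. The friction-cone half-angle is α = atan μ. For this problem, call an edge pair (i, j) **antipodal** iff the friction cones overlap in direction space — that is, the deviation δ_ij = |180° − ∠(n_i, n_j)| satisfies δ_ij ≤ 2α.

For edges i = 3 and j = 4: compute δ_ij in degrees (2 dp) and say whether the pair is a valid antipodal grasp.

δ = 111.04°, invalid

α = atan 0.45 = 24.23°;  2α = 48.46°
edge 3: e_3 = (-0.83, +2.48);  n_3 = (+0.9483, +0.3174)
edge 4: e_4 = (-3.39, +0.15);  n_4 = (+0.0442, +0.9990)
∠(n_3, n_4) = 68.96°
δ = |180° − 68.96°| = 111.04°
111.04° > 2α = 48.46°  →  invalid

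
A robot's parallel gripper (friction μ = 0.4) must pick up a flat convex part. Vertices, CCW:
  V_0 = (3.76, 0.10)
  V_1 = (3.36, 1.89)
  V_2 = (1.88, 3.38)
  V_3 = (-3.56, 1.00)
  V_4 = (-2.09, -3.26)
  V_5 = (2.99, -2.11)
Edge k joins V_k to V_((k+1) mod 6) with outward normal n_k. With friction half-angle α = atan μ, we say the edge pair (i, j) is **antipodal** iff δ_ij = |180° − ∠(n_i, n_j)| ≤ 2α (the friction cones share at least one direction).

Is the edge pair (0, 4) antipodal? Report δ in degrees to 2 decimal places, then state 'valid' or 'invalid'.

α = atan 0.4 = 21.80°;  2α = 43.60°
edge 0: e_0 = (-0.40, +1.79);  n_0 = (+0.9759, +0.2181)
edge 4: e_4 = (+5.08, +1.15);  n_4 = (+0.2208, -0.9753)
∠(n_0, n_4) = 89.84°
δ = |180° − 89.84°| = 90.16°
90.16° > 2α = 43.60°  →  invalid

δ = 90.16°, invalid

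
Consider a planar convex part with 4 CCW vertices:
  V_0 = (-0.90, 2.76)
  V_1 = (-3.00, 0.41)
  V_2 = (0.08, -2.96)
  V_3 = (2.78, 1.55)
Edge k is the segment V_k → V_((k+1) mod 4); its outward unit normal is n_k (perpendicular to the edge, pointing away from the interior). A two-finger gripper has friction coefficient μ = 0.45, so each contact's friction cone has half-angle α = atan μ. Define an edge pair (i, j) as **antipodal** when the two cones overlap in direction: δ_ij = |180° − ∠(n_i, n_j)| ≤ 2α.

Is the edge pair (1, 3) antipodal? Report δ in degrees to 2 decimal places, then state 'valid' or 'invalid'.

α = atan 0.45 = 24.23°;  2α = 48.46°
edge 1: e_1 = (+3.08, -3.37);  n_1 = (-0.7382, -0.6746)
edge 3: e_3 = (-3.68, +1.21);  n_3 = (+0.3124, +0.9500)
∠(n_1, n_3) = 150.63°
δ = |180° − 150.63°| = 29.37°
29.37° ≤ 2α = 48.46°  →  valid

δ = 29.37°, valid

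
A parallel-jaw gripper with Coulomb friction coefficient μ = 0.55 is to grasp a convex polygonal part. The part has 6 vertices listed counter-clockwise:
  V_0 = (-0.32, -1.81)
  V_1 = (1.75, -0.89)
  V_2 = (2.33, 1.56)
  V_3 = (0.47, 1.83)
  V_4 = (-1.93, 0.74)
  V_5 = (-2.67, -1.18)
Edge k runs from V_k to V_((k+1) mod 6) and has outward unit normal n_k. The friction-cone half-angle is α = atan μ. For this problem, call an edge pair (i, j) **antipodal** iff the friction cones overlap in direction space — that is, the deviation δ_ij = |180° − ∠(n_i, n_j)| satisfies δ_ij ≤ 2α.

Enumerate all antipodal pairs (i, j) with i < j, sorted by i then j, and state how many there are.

α = atan 0.55 = 28.81°;  2α = 57.62°
n_0 = (+0.4061, -0.9138)
n_1 = (+0.9731, -0.2304)
n_2 = (+0.1437, +0.9896)
n_3 = (-0.4135, +0.9105)
n_4 = (-0.9331, +0.3596)
n_5 = (-0.2589, -0.9659)
  (0,1): δ = 127.28°  ·
  (0,2): δ = 32.22°  ✓
  (0,3): δ = 0.46°  ✓
  (0,4): δ = 44.96°  ✓
  (0,5): δ = 141.03°  ·
  (1,2): δ = 84.94°  ·
  (1,3): δ = 52.26°  ✓
  (1,4): δ = 7.76°  ✓
  (1,5): δ = 88.31°  ·
  (2,3): δ = 147.31°  ·
  (2,4): δ = 102.82°  ·
  (2,5): δ = 6.75°  ✓
  (3,4): δ = 135.50°  ·
  (3,5): δ = 39.43°  ✓
  (4,5): δ = 83.93°  ·
antipodal pairs: 7

count = 7; pairs: (0,2), (0,3), (0,4), (1,3), (1,4), (2,5), (3,5)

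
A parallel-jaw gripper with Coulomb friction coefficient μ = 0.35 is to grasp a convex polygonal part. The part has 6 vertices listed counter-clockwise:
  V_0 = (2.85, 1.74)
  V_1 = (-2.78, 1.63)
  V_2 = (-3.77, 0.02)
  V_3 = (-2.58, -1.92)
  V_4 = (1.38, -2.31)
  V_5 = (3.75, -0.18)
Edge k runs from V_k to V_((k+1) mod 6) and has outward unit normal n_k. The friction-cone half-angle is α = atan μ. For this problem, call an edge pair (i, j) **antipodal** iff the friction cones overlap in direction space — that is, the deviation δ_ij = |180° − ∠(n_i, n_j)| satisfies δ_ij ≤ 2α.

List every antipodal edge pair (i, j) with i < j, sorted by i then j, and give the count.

count = 3; pairs: (0,3), (1,4), (2,5)

α = atan 0.35 = 19.29°;  2α = 38.58°
n_0 = (-0.0195, +0.9998)
n_1 = (-0.8518, +0.5238)
n_2 = (-0.8524, -0.5229)
n_3 = (-0.0980, -0.9952)
n_4 = (+0.6684, -0.7438)
n_5 = (+0.9055, +0.4244)
  (0,1): δ = 122.71°  ·
  (0,2): δ = 59.59°  ·
  (0,3): δ = 6.74°  ✓
  (0,4): δ = 40.83°  ·
  (0,5): δ = 114.00°  ·
  (1,2): δ = 116.89°  ·
  (1,3): δ = 64.04°  ·
  (1,4): δ = 16.47°  ✓
  (1,5): δ = 56.70°  ·
  (2,3): δ = 127.15°  ·
  (2,4): δ = 79.58°  ·
  (2,5): δ = 6.41°  ✓
  (3,4): δ = 132.43°  ·
  (3,5): δ = 59.26°  ·
  (4,5): δ = 106.83°  ·
antipodal pairs: 3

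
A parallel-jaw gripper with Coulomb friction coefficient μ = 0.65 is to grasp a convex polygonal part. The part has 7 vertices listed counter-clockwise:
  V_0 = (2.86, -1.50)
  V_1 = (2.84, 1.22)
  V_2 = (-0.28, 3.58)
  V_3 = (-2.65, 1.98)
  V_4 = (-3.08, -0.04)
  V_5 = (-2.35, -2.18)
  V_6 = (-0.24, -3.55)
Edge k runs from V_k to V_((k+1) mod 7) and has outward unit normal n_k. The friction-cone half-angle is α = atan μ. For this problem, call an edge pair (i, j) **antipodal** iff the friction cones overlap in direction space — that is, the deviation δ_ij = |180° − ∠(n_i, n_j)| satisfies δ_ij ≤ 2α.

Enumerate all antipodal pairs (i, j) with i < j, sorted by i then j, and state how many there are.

count = 9; pairs: (0,2), (0,3), (0,4), (0,5), (1,3), (1,4), (1,5), (2,6), (3,6)

α = atan 0.65 = 33.02°;  2α = 66.05°
n_0 = (+1.0000, +0.0074)
n_1 = (+0.6033, +0.7975)
n_2 = (-0.5595, +0.8288)
n_3 = (-0.9781, +0.2082)
n_4 = (-0.9464, -0.3229)
n_5 = (-0.5446, -0.8387)
n_6 = (+0.5516, -0.8341)
  (0,1): δ = 127.53°  ·
  (0,2): δ = 56.40°  ✓
  (0,3): δ = 12.44°  ✓
  (0,4): δ = 18.41°  ✓
  (0,5): δ = 56.58°  ✓
  (0,6): δ = 123.05°  ·
  (1,2): δ = 108.87°  ·
  (1,3): δ = 64.91°  ✓
  (1,4): δ = 34.06°  ✓
  (1,5): δ = 4.11°  ✓
  (1,6): δ = 70.58°  ·
  (2,3): δ = 136.04°  ·
  (2,4): δ = 105.19°  ·
  (2,5): δ = 67.02°  ·
  (2,6): δ = 0.55°  ✓
  (3,4): δ = 149.15°  ·
  (3,5): δ = 110.98°  ·
  (3,6): δ = 44.51°  ✓
  (4,5): δ = 141.83°  ·
  (4,6): δ = 75.36°  ·
  (5,6): δ = 113.53°  ·
antipodal pairs: 9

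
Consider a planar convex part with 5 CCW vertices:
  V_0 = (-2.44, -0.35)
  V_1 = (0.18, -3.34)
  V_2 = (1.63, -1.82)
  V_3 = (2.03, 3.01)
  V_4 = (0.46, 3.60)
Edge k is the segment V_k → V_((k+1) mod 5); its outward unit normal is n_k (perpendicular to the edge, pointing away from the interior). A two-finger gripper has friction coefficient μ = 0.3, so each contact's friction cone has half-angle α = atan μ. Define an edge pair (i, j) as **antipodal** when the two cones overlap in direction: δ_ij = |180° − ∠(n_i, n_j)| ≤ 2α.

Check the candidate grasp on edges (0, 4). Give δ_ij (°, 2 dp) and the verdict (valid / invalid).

α = atan 0.3 = 16.70°;  2α = 33.40°
edge 0: e_0 = (+2.62, -2.99);  n_0 = (-0.7521, -0.6590)
edge 4: e_4 = (-2.90, -3.95);  n_4 = (-0.8061, +0.5918)
∠(n_0, n_4) = 77.51°
δ = |180° − 77.51°| = 102.49°
102.49° > 2α = 33.40°  →  invalid

δ = 102.49°, invalid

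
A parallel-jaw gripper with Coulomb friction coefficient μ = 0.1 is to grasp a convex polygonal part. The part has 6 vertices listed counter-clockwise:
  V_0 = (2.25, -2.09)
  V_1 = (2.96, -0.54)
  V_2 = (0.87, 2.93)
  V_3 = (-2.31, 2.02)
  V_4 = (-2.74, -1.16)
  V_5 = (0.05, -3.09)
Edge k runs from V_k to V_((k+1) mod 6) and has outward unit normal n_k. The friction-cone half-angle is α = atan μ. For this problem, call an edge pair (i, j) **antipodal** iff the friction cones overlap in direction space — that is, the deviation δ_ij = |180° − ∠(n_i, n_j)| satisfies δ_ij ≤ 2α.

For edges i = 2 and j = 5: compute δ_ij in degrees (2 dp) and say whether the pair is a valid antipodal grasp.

δ = 8.47°, valid

α = atan 0.1 = 5.71°;  2α = 11.42°
edge 2: e_2 = (-3.18, -0.91);  n_2 = (-0.2751, +0.9614)
edge 5: e_5 = (+2.20, +1.00);  n_5 = (+0.4138, -0.9104)
∠(n_2, n_5) = 171.53°
δ = |180° − 171.53°| = 8.47°
8.47° ≤ 2α = 11.42°  →  valid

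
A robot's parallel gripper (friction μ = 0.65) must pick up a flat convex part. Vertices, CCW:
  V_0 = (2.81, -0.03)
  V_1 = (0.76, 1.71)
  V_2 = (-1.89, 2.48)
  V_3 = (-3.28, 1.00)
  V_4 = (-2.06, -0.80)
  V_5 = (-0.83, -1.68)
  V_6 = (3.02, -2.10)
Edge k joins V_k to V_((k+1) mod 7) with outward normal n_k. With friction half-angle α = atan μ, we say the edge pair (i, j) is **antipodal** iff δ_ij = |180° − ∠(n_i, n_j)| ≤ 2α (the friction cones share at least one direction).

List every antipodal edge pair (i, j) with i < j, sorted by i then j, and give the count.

α = atan 0.65 = 33.02°;  2α = 66.05°
n_0 = (+0.6471, +0.7624)
n_1 = (+0.2790, +0.9603)
n_2 = (-0.7289, +0.6846)
n_3 = (-0.8278, -0.5611)
n_4 = (-0.5819, -0.8133)
n_5 = (-0.1084, -0.9941)
n_6 = (+0.9949, +0.1009)
  (0,1): δ = 155.88°  ·
  (0,2): δ = 92.88°  ·
  (0,3): δ = 15.55°  ✓
  (0,4): δ = 4.74°  ✓
  (0,5): δ = 34.10°  ✓
  (0,6): δ = 136.12°  ·
  (1,2): δ = 117.00°  ·
  (1,3): δ = 39.67°  ✓
  (1,4): δ = 19.38°  ✓
  (1,5): δ = 9.98°  ✓
  (1,6): δ = 111.99°  ·
  (2,3): δ = 102.67°  ·
  (2,4): δ = 82.38°  ·
  (2,5): δ = 53.02°  ✓
  (2,6): δ = 49.00°  ✓
  (3,4): δ = 159.71°  ·
  (3,5): δ = 130.35°  ·
  (3,6): δ = 28.34°  ✓
  (4,5): δ = 150.64°  ·
  (4,6): δ = 48.63°  ✓
  (5,6): δ = 77.98°  ·
antipodal pairs: 10

count = 10; pairs: (0,3), (0,4), (0,5), (1,3), (1,4), (1,5), (2,5), (2,6), (3,6), (4,6)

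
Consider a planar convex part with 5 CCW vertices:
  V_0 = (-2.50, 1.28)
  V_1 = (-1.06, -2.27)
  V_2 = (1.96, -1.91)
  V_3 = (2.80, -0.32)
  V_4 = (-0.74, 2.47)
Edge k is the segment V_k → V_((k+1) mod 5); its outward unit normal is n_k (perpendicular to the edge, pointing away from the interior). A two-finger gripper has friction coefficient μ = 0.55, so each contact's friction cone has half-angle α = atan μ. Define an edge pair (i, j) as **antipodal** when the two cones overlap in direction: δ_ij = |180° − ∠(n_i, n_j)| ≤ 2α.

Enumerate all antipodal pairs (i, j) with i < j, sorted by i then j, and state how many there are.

α = atan 0.55 = 28.81°;  2α = 57.62°
n_0 = (-0.9267, -0.3759)
n_1 = (+0.1184, -0.9930)
n_2 = (+0.8842, -0.4671)
n_3 = (+0.6190, +0.7854)
n_4 = (-0.5601, +0.8284)
  (0,1): δ = 105.28°  ·
  (0,2): δ = 49.93°  ✓
  (0,3): δ = 29.68°  ✓
  (0,4): δ = 101.98°  ·
  (1,2): δ = 124.65°  ·
  (1,3): δ = 45.04°  ✓
  (1,4): δ = 27.27°  ✓
  (2,3): δ = 100.40°  ·
  (2,4): δ = 28.09°  ✓
  (3,4): δ = 107.69°  ·
antipodal pairs: 5

count = 5; pairs: (0,2), (0,3), (1,3), (1,4), (2,4)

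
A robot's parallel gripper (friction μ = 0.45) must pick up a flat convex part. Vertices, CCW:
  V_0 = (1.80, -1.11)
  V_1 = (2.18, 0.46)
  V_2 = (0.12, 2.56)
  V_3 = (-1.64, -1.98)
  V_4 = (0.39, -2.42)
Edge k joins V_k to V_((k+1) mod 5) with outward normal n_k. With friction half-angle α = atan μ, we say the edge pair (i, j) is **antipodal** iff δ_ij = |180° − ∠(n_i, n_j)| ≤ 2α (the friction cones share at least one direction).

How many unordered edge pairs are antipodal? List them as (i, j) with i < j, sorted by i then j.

α = atan 0.45 = 24.23°;  2α = 48.46°
n_0 = (+0.9719, -0.2352)
n_1 = (+0.7139, +0.7003)
n_2 = (-0.9324, +0.3615)
n_3 = (-0.2118, -0.9773)
n_4 = (+0.6807, -0.7326)
  (0,1): δ = 121.94°  ·
  (0,2): δ = 7.58°  ✓
  (0,3): δ = 91.38°  ·
  (0,4): δ = 146.50°  ·
  (1,2): δ = 65.64°  ·
  (1,3): δ = 33.32°  ✓
  (1,4): δ = 88.45°  ·
  (2,3): δ = 81.04°  ·
  (2,4): δ = 25.92°  ✓
  (3,4): δ = 124.88°  ·
antipodal pairs: 3

count = 3; pairs: (0,2), (1,3), (2,4)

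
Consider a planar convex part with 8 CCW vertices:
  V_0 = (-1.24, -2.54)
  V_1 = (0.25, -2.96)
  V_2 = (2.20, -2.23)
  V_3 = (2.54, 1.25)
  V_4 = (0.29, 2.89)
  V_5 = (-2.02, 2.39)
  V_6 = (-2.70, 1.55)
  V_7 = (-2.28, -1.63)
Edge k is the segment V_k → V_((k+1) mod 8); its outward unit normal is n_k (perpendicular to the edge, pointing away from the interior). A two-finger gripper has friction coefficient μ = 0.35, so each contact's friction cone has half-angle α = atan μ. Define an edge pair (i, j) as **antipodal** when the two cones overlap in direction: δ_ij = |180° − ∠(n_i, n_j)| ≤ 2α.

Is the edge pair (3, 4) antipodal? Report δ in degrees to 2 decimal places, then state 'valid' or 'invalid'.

δ = 131.70°, invalid

α = atan 0.35 = 19.29°;  2α = 38.58°
edge 3: e_3 = (-2.25, +1.64);  n_3 = (+0.5890, +0.8081)
edge 4: e_4 = (-2.31, -0.50);  n_4 = (-0.2116, +0.9774)
∠(n_3, n_4) = 48.30°
δ = |180° − 48.30°| = 131.70°
131.70° > 2α = 38.58°  →  invalid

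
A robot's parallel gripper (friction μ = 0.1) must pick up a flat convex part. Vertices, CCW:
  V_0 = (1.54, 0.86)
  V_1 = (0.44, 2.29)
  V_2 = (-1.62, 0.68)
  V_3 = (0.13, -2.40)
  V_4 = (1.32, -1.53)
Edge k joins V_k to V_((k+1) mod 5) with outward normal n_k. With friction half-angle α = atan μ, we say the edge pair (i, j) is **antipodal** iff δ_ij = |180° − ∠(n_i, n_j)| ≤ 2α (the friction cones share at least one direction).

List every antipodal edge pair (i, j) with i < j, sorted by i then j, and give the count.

count = 2; pairs: (0,2), (1,3)

α = atan 0.1 = 5.71°;  2α = 11.42°
n_0 = (+0.7926, +0.6097)
n_1 = (-0.6158, +0.7879)
n_2 = (-0.8695, -0.4940)
n_3 = (+0.5902, -0.8073)
n_4 = (+0.9958, -0.0917)
  (0,1): δ = 89.56°  ·
  (0,2): δ = 7.96°  ✓
  (0,3): δ = 88.60°  ·
  (0,4): δ = 137.17°  ·
  (1,2): δ = 98.41°  ·
  (1,3): δ = 1.84°  ✓
  (1,4): δ = 46.73°  ·
  (2,3): δ = 83.43°  ·
  (2,4): δ = 34.86°  ·
  (3,4): δ = 131.43°  ·
antipodal pairs: 2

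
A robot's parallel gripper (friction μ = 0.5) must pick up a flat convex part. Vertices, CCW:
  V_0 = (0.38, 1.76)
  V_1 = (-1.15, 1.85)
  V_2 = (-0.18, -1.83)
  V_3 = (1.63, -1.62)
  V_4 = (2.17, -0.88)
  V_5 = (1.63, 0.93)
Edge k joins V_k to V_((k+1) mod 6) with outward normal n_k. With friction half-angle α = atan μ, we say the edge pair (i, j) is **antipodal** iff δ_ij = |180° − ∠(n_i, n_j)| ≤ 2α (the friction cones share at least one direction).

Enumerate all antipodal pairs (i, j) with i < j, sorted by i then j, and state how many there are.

α = atan 0.5 = 26.57°;  2α = 53.13°
n_0 = (+0.0587, +0.9983)
n_1 = (-0.9670, -0.2549)
n_2 = (+0.1152, -0.9933)
n_3 = (+0.8078, -0.5895)
n_4 = (+0.9583, +0.2859)
n_5 = (+0.5532, +0.8331)
  (0,1): δ = 71.87°  ·
  (0,2): δ = 9.98°  ✓
  (0,3): δ = 57.25°  ·
  (0,4): δ = 109.98°  ·
  (0,5): δ = 149.78°  ·
  (1,2): δ = 98.15°  ·
  (1,3): δ = 50.89°  ✓
  (1,4): δ = 1.85°  ✓
  (1,5): δ = 41.65°  ✓
  (2,3): δ = 132.74°  ·
  (2,4): δ = 80.01°  ·
  (2,5): δ = 40.20°  ✓
  (3,4): δ = 127.27°  ·
  (3,5): δ = 87.46°  ·
  (4,5): δ = 140.20°  ·
antipodal pairs: 5

count = 5; pairs: (0,2), (1,3), (1,4), (1,5), (2,5)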